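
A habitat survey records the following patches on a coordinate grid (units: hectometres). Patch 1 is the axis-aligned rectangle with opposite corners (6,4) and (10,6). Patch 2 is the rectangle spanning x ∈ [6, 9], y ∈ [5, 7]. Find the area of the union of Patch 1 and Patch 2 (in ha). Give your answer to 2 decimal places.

11.00

By inclusion–exclusion:
Individual areas: |Patch 1| = 8, |Patch 2| = 6.
|Patch 1∩Patch 2|: x∈[6,9], y∈[5,6] → 3·1 = 3.
|Patch 1 ∪ Patch 2| = 14 − 3 = 11.00.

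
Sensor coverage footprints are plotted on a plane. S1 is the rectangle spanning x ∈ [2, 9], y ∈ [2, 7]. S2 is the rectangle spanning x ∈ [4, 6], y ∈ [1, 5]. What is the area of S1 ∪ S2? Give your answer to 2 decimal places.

By inclusion–exclusion:
Individual areas: |S1| = 35, |S2| = 8.
|S1∩S2|: x∈[4,6], y∈[2,5] → 2·3 = 6.
|S1 ∪ S2| = 43 − 6 = 37.00.

37.00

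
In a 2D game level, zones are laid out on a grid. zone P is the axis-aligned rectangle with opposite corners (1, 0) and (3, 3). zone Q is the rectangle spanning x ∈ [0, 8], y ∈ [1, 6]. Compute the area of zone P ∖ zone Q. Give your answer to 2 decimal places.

|zone P∩zone Q|: x∈[1,3], y∈[1,3] → 2·2 = 4.
|zone P| = 6.
|zone P ∖ zone Q| = |zone P| − |zone P∩zone Q| = 6 − 4 = 2.00.

2.00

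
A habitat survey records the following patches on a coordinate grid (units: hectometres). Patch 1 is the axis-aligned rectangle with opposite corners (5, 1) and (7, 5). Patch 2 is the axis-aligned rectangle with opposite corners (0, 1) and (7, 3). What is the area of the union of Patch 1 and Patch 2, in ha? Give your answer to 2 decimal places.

By inclusion–exclusion:
Individual areas: |Patch 1| = 8, |Patch 2| = 14.
|Patch 1∩Patch 2|: x∈[5,7], y∈[1,3] → 2·2 = 4.
|Patch 1 ∪ Patch 2| = 22 − 4 = 18.00.

18.00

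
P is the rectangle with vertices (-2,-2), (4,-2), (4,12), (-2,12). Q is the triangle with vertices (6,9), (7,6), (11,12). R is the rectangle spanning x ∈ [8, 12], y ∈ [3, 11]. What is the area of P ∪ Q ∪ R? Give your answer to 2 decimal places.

121.45

By inclusion–exclusion:
Individual areas: |P| = 84, |Q| = 9, |R| = 32.
|P∩Q| = 0.
|P∩R| = 0 (no overlap).
|Q∩R| = 3.55.
|P∩Q∩R| = 0.
|P ∪ Q ∪ R| = 125 − 3.55 + 0 = 121.45.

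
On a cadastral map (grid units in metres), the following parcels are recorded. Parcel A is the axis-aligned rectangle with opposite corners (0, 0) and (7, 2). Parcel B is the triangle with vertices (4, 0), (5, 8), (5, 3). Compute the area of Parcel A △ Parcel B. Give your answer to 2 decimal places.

|Parcel A| = 14, |Parcel B| = 2.5, |Parcel A∩Parcel B| = 0.4167.
|Parcel A △ Parcel B| = |Parcel A| + |Parcel B| − 2·|Parcel A∩Parcel B| = 14 + 2.5 − 0.8333 = 15.67.

15.67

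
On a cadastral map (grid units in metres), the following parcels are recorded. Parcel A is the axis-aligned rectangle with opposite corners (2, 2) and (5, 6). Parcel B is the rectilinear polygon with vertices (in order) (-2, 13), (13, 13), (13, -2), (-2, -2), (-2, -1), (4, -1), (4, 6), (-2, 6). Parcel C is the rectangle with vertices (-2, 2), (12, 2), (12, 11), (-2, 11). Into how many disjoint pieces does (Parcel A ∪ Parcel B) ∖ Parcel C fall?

(Parcel A ∪ Parcel B) ∖ Parcel C is a single connected region.

1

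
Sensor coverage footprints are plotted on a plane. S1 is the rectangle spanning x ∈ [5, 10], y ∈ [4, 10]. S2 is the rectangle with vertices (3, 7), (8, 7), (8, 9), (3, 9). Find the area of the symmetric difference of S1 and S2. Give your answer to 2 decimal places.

|S1∩S2|: x∈[5,8], y∈[7,9] → 3·2 = 6.
|S1 △ S2| = |S1| + |S2| − 2·|S1∩S2| = 30 + 10 − 12 = 28.00.

28.00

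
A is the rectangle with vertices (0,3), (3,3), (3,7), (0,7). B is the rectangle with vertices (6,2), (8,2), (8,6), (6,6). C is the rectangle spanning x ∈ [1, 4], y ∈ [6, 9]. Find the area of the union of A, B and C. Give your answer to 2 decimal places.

27.00

By inclusion–exclusion:
Individual areas: |A| = 12, |B| = 8, |C| = 9.
|A∩B| = 0 (no overlap).
|A∩C|: x∈[1,3], y∈[6,7] → 2·1 = 2.
|B∩C| = 0 (no overlap).
|A∩B∩C| = 0.
|A ∪ B ∪ C| = 29 − 2 + 0 = 27.00.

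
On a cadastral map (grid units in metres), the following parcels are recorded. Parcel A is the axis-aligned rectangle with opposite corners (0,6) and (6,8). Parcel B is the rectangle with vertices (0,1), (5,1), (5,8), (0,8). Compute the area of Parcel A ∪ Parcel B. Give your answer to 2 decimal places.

37.00

By inclusion–exclusion:
Individual areas: |Parcel A| = 12, |Parcel B| = 35.
|Parcel A∩Parcel B|: x∈[0,5], y∈[6,8] → 5·2 = 10.
|Parcel A ∪ Parcel B| = 47 − 10 = 37.00.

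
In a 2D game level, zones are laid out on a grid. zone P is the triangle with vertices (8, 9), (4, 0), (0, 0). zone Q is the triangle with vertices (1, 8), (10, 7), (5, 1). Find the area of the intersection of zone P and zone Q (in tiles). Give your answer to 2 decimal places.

7.98

The intersection is the polygon with vertices (4.688,1.547), (3.391,3.815), (6.562,7.382), (7.247,7.306).
By the shoelace formula its area is 7.98.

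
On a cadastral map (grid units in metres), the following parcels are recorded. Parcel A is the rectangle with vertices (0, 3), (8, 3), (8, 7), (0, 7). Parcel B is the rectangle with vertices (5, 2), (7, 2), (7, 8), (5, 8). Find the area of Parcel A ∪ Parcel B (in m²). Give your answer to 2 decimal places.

By inclusion–exclusion:
Individual areas: |Parcel A| = 32, |Parcel B| = 12.
|Parcel A∩Parcel B|: x∈[5,7], y∈[3,7] → 2·4 = 8.
|Parcel A ∪ Parcel B| = 44 − 8 = 36.00.

36.00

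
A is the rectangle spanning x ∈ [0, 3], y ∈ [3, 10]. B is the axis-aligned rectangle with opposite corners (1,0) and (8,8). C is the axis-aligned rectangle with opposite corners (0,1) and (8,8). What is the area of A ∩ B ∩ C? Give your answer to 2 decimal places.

10.00

The intersection is the polygon with vertices (1,3), (1,8), (3,8), (3,3).
By the shoelace formula its area is 10.00.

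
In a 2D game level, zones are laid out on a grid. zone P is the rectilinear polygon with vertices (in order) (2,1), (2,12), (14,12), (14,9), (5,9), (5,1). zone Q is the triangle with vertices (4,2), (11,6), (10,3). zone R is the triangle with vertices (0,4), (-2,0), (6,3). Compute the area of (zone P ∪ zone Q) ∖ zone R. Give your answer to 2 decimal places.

|zone P ∪ zone Q| = 68.2976.
|(zone P ∪ zone Q) ∩ zone R| = 4.1006.
|(zone P ∪ zone Q) ∖ zone R| = 68.2976 − 4.1006 = 64.20.

64.20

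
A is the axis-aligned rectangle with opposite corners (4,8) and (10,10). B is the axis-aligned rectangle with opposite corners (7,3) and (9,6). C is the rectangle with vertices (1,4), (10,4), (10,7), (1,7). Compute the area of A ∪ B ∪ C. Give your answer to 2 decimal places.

By inclusion–exclusion:
Individual areas: |A| = 12, |B| = 6, |C| = 27.
|A∩B| = 0 (no overlap).
|A∩C| = 0 (no overlap).
|B∩C|: x∈[7,9], y∈[4,6] → 2·2 = 4.
|A∩B∩C| = 0.
|A ∪ B ∪ C| = 45 − 4 + 0 = 41.00.

41.00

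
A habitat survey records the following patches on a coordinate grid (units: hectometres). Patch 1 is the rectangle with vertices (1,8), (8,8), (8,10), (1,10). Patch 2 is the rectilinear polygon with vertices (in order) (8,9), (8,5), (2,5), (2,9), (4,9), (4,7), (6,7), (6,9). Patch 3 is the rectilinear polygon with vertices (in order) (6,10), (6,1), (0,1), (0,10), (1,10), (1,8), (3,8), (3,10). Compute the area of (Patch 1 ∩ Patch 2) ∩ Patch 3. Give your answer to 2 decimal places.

1.00

|Patch 1 ∩ Patch 2| = 4.
|(Patch 1 ∩ Patch 2) ∩ Patch 3| = 1.00.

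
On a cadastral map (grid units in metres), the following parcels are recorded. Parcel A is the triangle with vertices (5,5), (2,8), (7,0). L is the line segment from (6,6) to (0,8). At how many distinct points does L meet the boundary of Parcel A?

The segment meets the boundary at (2.526,7.158), (3,7).

2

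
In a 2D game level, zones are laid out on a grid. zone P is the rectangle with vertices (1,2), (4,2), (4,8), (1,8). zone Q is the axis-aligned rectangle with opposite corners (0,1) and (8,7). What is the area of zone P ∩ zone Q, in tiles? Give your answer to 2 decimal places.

15.00

|zone P∩zone Q|: x∈[1,4], y∈[2,7] → 3·5 = 15.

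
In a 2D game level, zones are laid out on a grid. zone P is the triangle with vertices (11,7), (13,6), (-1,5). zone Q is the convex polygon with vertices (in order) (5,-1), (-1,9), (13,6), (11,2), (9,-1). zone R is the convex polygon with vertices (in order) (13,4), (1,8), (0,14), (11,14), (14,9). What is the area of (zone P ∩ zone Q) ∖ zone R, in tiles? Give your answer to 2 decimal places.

|zone P ∩ zone Q| = 6.7609.
|(zone P ∩ zone Q) ∩ zone R| = 3.8366.
|(zone P ∩ zone Q) ∖ zone R| = 6.7609 − 3.8366 = 2.92.

2.92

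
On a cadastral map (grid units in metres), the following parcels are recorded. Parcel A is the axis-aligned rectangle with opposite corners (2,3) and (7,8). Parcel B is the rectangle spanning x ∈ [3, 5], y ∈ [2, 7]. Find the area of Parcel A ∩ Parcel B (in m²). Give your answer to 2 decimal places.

|Parcel A∩Parcel B|: x∈[3,5], y∈[3,7] → 2·4 = 8.

8.00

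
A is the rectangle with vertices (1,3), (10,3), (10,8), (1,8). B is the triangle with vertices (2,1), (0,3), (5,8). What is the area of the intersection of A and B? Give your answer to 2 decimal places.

The intersection is the polygon with vertices (1,3), (1,4), (5,8), (2.857,3).
By the shoelace formula its area is 6.64.

6.64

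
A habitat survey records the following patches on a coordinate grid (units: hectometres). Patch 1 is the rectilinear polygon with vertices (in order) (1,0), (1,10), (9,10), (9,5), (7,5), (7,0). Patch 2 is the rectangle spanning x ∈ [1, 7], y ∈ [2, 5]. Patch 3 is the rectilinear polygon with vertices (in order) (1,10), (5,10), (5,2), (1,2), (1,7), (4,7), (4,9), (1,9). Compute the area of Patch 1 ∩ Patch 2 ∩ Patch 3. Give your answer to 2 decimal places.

The intersection is the polygon with vertices (5,5), (5,2), (1,2), (1,5).
By the shoelace formula its area is 12.00.

12.00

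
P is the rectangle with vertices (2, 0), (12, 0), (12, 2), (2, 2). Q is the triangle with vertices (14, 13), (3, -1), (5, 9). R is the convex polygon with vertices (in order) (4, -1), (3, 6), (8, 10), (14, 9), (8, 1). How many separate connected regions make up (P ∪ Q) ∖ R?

3

(P ∪ Q) ∖ R splits into 3 disjoint pieces (area 8.625, area 3.7214, area 10.2754).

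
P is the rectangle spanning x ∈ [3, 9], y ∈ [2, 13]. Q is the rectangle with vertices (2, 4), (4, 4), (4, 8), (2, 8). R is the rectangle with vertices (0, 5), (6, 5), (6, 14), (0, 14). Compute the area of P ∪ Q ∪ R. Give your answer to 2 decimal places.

By inclusion–exclusion:
Individual areas: |P| = 66, |Q| = 8, |R| = 54.
|P∩Q|: x∈[3,4], y∈[4,8] → 1·4 = 4.
|P∩R|: x∈[3,6], y∈[5,13] → 3·8 = 24.
|Q∩R|: x∈[2,4], y∈[5,8] → 2·3 = 6.
|P∩Q∩R| = 3.
|P ∪ Q ∪ R| = 128 − 34 + 3 = 97.00.

97.00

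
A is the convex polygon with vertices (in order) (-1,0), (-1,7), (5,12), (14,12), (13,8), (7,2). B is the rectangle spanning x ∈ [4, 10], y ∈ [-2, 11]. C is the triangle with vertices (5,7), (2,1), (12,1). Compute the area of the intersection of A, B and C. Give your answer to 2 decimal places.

16.32

The intersection is the polygon with vertices (4,1.25), (4,5), (5,7), (8.769,3.769), (7,2).
By the shoelace formula its area is 16.32.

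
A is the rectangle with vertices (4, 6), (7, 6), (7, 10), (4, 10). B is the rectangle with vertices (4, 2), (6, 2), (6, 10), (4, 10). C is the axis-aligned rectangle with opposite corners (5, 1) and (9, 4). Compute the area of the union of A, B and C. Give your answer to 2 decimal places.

30.00

By inclusion–exclusion:
Individual areas: |A| = 12, |B| = 16, |C| = 12.
|A∩B|: x∈[4,6], y∈[6,10] → 2·4 = 8.
|A∩C| = 0 (no overlap).
|B∩C|: x∈[5,6], y∈[2,4] → 1·2 = 2.
|A∩B∩C| = 0.
|A ∪ B ∪ C| = 40 − 10 + 0 = 30.00.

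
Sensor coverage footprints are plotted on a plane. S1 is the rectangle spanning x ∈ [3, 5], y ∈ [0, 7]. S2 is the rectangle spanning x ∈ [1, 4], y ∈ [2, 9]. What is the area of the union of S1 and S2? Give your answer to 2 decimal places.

By inclusion–exclusion:
Individual areas: |S1| = 14, |S2| = 21.
|S1∩S2|: x∈[3,4], y∈[2,7] → 1·5 = 5.
|S1 ∪ S2| = 35 − 5 = 30.00.

30.00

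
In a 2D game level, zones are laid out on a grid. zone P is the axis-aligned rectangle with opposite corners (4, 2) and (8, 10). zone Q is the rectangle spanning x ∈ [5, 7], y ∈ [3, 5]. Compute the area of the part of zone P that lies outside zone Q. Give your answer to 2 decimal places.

|zone P∩zone Q|: x∈[5,7], y∈[3,5] → 2·2 = 4.
|zone P| = 32.
|zone P ∖ zone Q| = |zone P| − |zone P∩zone Q| = 32 − 4 = 28.00.

28.00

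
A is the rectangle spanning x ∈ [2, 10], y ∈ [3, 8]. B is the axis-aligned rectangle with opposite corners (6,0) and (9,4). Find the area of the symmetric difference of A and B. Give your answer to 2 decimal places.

|A∩B|: x∈[6,9], y∈[3,4] → 3·1 = 3.
|A △ B| = |A| + |B| − 2·|A∩B| = 40 + 12 − 6 = 46.00.

46.00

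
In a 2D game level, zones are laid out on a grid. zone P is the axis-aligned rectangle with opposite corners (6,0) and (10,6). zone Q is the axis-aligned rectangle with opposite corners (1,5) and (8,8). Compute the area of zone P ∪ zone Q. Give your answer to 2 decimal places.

43.00

By inclusion–exclusion:
Individual areas: |zone P| = 24, |zone Q| = 21.
|zone P∩zone Q|: x∈[6,8], y∈[5,6] → 2·1 = 2.
|zone P ∪ zone Q| = 45 − 2 = 43.00.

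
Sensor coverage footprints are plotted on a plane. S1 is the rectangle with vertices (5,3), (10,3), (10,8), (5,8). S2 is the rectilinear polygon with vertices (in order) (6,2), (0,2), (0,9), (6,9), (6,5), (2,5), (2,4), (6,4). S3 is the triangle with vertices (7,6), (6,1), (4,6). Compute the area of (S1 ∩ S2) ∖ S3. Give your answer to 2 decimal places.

|S1 ∩ S2| = 4.
|(S1 ∩ S2) ∩ S3| = 1.95.
|(S1 ∩ S2) ∖ S3| = 4 − 1.95 = 2.05.

2.05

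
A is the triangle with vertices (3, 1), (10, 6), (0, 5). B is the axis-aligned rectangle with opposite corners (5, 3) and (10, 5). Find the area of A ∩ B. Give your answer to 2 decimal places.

4.40

The intersection is the polygon with vertices (5.8,3), (5,3), (5,5), (8.6,5).
By the shoelace formula its area is 4.40.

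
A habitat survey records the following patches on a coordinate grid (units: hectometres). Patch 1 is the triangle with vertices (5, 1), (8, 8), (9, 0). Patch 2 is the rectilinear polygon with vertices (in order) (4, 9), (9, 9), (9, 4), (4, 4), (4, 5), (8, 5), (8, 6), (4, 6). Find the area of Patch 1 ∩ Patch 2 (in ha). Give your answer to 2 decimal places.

3.36

The intersection is the polygon with vertices (6.714,5), (8,5), (8,6), (7.143,6), (8,8), (8.5,4), (6.286,4).
By the shoelace formula its area is 3.36.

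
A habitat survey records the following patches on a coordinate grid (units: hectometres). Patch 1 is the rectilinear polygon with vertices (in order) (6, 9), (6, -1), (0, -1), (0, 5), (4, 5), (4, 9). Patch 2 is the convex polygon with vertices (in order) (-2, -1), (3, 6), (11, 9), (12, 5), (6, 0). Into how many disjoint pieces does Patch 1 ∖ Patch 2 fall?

3

Patch 1 ∖ Patch 2 splits into 3 disjoint pieces (area 4.5, area 3.75, area 3.6571).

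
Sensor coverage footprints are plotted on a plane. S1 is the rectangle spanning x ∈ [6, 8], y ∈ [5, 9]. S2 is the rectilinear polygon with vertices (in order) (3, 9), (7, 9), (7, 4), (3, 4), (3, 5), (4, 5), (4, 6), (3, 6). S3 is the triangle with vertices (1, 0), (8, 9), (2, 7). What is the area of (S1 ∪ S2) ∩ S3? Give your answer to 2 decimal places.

10.11

The region (S1 ∪ S2) ∩ S3 is the polygon with vertices (3,4), (3,5), (4,5), (4,6), (3,6), (3,7.333), (8,9), (4.111,4).
By the shoelace formula its area is 10.11.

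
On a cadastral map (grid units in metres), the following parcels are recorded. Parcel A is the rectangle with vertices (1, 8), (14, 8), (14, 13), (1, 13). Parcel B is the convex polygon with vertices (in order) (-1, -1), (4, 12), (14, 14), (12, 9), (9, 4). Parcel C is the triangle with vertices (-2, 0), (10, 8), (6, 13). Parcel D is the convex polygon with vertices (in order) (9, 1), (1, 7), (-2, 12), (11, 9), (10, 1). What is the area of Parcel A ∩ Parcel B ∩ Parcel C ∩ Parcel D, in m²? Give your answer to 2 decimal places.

11.54

The intersection is the polygon with vertices (4.466,10.508), (8.793,9.509), (10,8), (2.923,8).
By the shoelace formula its area is 11.54.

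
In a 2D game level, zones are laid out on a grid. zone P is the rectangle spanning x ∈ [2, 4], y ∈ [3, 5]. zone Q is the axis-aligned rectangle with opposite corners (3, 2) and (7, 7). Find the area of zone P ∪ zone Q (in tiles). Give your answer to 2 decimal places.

22.00

By inclusion–exclusion:
Individual areas: |zone P| = 4, |zone Q| = 20.
|zone P∩zone Q|: x∈[3,4], y∈[3,5] → 1·2 = 2.
|zone P ∪ zone Q| = 24 − 2 = 22.00.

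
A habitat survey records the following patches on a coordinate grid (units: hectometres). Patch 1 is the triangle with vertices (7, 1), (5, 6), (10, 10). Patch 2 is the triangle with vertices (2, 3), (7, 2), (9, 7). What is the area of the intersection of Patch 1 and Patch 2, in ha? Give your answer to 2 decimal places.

The intersection is the polygon with vertices (5.419,4.954), (9,7), (7,2), (6.565,2.087).
By the shoelace formula its area is 7.48.

7.48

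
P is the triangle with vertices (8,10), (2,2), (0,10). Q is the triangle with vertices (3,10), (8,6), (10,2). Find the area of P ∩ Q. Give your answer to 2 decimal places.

1.44

The intersection is the polygon with vertices (5.692,6.923), (3,10), (6.125,7.5).
By the shoelace formula its area is 1.44.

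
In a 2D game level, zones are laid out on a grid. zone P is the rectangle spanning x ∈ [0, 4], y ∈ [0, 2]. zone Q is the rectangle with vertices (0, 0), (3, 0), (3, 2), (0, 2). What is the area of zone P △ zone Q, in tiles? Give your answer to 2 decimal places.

|zone P∩zone Q|: x∈[0,3], y∈[0,2] → 3·2 = 6.
|zone P △ zone Q| = |zone P| + |zone Q| − 2·|zone P∩zone Q| = 8 + 6 − 12 = 2.00.

2.00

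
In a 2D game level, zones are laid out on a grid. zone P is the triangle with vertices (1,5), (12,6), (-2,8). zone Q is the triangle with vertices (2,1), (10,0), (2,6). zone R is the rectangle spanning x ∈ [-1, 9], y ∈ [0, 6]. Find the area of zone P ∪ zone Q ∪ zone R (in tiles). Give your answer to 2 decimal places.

By inclusion–exclusion:
Individual areas: |zone P| = 18, |zone Q| = 20, |zone R| = 60.
|zone P∩zone Q| = 0.4914.
|zone P∩zone R| = 5.5909.
|zone Q∩zone R| = 19.6875.
|zone P∩zone Q∩zone R| = 0.4914.
|zone P ∪ zone Q ∪ zone R| = 98 − 25.7698 + 0.4914 = 72.72.

72.72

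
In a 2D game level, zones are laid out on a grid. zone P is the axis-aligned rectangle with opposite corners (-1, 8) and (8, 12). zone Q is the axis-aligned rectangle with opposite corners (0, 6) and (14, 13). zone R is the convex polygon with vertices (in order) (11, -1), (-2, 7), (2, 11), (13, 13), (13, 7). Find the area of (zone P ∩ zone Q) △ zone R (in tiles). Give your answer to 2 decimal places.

|zone P ∩ zone Q| = 32.
|(zone P ∩ zone Q) ∩ zone R| = 25.25.
|(zone P ∩ zone Q) △ zone R| = 32 + 123 − 50.5 = 104.50.

104.50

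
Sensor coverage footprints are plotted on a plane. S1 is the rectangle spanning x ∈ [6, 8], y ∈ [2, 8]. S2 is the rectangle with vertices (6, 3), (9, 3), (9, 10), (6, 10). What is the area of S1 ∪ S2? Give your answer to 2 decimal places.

23.00

By inclusion–exclusion:
Individual areas: |S1| = 12, |S2| = 21.
|S1∩S2|: x∈[6,8], y∈[3,8] → 2·5 = 10.
|S1 ∪ S2| = 33 − 10 = 23.00.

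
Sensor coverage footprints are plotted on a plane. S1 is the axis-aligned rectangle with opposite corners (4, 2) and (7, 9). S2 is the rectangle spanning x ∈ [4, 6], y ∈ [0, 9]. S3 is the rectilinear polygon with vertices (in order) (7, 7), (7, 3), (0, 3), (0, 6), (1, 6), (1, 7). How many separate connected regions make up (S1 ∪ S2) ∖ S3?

(S1 ∪ S2) ∖ S3 splits into 2 disjoint pieces (area 6, area 7).

2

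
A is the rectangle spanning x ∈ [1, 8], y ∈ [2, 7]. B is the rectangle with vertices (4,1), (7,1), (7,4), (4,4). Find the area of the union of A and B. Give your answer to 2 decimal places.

38.00

By inclusion–exclusion:
Individual areas: |A| = 35, |B| = 9.
|A∩B|: x∈[4,7], y∈[2,4] → 3·2 = 6.
|A ∪ B| = 44 − 6 = 38.00.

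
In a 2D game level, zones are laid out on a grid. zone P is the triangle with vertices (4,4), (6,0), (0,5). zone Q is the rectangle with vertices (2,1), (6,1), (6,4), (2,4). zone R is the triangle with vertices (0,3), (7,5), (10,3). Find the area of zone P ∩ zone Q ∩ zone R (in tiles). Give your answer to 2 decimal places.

1.86

The intersection is the polygon with vertices (2,3.333), (2,3.571), (3.5,4), (4,4), (4.5,3), (2.4,3).
By the shoelace formula its area is 1.86.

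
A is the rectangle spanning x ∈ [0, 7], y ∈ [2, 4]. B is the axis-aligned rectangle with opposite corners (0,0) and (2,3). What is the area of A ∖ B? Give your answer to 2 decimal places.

|A∩B|: x∈[0,2], y∈[2,3] → 2·1 = 2.
|A| = 14.
|A ∖ B| = |A| − |A∩B| = 14 − 2 = 12.00.

12.00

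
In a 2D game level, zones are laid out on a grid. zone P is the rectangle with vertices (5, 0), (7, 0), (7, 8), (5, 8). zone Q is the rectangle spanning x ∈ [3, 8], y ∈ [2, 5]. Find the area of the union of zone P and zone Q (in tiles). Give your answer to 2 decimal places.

By inclusion–exclusion:
Individual areas: |zone P| = 16, |zone Q| = 15.
|zone P∩zone Q|: x∈[5,7], y∈[2,5] → 2·3 = 6.
|zone P ∪ zone Q| = 31 − 6 = 25.00.

25.00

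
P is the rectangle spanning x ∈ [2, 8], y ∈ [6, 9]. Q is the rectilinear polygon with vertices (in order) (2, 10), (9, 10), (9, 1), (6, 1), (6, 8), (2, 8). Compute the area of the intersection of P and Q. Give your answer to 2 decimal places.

10.00

The intersection is the polygon with vertices (8,9), (8,6), (6,6), (6,8), (2,8), (2,9).
By the shoelace formula its area is 10.00.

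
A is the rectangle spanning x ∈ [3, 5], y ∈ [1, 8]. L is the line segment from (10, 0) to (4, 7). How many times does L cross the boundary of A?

The segment meets the boundary at (5,5.833).

1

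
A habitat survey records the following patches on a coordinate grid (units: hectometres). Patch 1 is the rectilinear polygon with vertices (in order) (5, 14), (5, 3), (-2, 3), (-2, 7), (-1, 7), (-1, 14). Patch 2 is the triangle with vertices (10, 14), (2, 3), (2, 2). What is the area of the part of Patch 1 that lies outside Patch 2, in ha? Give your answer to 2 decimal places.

67.90

|Patch 1| = 70, |Patch 1∩Patch 2| = 2.1042.
|Patch 1 ∖ Patch 2| = |Patch 1| − |Patch 1∩Patch 2| = 70 − 2.1042 = 67.90.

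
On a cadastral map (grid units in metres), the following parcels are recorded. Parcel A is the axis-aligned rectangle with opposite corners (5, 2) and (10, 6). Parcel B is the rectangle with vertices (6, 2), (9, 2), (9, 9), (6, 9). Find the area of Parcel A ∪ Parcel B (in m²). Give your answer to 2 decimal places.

By inclusion–exclusion:
Individual areas: |Parcel A| = 20, |Parcel B| = 21.
|Parcel A∩Parcel B|: x∈[6,9], y∈[2,6] → 3·4 = 12.
|Parcel A ∪ Parcel B| = 41 − 12 = 29.00.

29.00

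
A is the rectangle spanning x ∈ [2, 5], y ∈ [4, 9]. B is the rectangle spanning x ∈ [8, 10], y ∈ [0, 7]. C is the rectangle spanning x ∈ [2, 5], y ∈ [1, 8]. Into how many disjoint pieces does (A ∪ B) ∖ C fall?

2

(A ∪ B) ∖ C splits into 2 disjoint pieces (area 3, area 14).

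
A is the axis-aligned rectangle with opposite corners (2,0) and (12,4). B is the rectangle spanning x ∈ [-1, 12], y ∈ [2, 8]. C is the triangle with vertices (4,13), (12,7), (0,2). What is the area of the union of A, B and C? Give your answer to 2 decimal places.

By inclusion–exclusion:
Individual areas: |A| = 40, |B| = 78, |C| = 56.
|A∩B|: x∈[2,12], y∈[2,4] → 10·2 = 20.
|A∩C| = 1.6333.
|B∩C| = 34.7879.
|A∩B∩C| = 1.6333.
|A ∪ B ∪ C| = 174 − 56.4212 + 1.6333 = 119.21.

119.21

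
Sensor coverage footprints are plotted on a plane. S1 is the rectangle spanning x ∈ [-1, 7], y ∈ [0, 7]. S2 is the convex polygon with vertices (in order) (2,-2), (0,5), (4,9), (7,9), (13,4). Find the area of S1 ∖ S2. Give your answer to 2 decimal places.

|S1| = 56, |S1∩S2| = 42.9437.
|S1 ∖ S2| = |S1| − |S1∩S2| = 56 − 42.9437 = 13.06.

13.06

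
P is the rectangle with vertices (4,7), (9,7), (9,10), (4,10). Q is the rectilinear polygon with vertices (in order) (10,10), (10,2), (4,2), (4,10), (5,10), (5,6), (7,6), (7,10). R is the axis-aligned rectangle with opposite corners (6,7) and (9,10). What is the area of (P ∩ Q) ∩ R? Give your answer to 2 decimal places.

6.00

The region (P ∩ Q) ∩ R is the polygon with vertices (7,7), (7,10), (9,10), (9,7).
By the shoelace formula its area is 6.00.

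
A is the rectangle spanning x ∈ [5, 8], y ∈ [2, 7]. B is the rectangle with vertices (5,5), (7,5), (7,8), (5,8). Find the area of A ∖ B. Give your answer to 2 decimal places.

|A∩B|: x∈[5,7], y∈[5,7] → 2·2 = 4.
|A| = 15.
|A ∖ B| = |A| − |A∩B| = 15 − 4 = 11.00.

11.00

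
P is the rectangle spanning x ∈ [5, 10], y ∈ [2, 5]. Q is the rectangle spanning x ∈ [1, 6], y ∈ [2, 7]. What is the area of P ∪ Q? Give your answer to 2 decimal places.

37.00

By inclusion–exclusion:
Individual areas: |P| = 15, |Q| = 25.
|P∩Q|: x∈[5,6], y∈[2,5] → 1·3 = 3.
|P ∪ Q| = 40 − 3 = 37.00.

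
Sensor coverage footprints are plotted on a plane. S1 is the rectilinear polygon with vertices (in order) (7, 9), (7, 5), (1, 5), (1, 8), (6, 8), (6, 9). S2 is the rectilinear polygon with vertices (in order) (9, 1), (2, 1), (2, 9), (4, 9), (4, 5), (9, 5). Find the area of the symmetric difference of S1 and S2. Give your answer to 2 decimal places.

|S1| = 19, |S2| = 36, |S1∩S2| = 6.
|S1 △ S2| = |S1| + |S2| − 2·|S1∩S2| = 19 + 36 − 12 = 43.00.

43.00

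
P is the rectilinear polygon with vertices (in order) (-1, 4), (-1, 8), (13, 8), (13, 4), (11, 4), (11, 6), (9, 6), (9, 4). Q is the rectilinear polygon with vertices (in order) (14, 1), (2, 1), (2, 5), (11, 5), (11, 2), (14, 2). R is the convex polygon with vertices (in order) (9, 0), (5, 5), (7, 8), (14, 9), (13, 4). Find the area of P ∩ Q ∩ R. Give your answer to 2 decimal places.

3.60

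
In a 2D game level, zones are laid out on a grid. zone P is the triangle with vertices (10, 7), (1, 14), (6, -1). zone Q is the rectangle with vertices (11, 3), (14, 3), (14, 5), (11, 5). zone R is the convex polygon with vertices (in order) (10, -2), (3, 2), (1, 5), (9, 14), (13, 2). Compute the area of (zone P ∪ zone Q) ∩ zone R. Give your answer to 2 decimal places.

40.54

|zone P ∪ zone Q| = 56.
|(zone P ∪ zone Q) ∩ zone R| = 40.54.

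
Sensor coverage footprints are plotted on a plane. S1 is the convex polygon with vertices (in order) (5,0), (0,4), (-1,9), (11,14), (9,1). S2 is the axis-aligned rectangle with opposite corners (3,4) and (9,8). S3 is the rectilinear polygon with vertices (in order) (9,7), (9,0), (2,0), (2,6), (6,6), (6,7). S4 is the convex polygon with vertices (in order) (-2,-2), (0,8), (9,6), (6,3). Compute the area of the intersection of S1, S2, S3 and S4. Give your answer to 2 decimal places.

The intersection is the polygon with vertices (6,6), (6,6.667), (9,6), (7,4), (3,4), (3,6).
By the shoelace formula its area is 11.00.

11.00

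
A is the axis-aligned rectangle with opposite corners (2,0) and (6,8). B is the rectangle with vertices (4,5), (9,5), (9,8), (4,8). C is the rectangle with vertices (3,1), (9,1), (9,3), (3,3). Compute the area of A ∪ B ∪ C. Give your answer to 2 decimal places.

By inclusion–exclusion:
Individual areas: |A| = 32, |B| = 15, |C| = 12.
|A∩B|: x∈[4,6], y∈[5,8] → 2·3 = 6.
|A∩C|: x∈[3,6], y∈[1,3] → 3·2 = 6.
|B∩C| = 0 (no overlap).
|A∩B∩C| = 0.
|A ∪ B ∪ C| = 59 − 12 + 0 = 47.00.

47.00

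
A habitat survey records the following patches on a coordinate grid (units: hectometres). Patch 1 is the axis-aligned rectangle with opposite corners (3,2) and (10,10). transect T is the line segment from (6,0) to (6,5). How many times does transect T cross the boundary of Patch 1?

1

The segment meets the boundary at (6,2).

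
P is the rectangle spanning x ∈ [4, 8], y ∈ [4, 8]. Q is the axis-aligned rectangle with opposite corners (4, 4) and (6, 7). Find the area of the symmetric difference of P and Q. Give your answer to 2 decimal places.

|P∩Q|: x∈[4,6], y∈[4,7] → 2·3 = 6.
|P △ Q| = |P| + |Q| − 2·|P∩Q| = 16 + 6 − 12 = 10.00.

10.00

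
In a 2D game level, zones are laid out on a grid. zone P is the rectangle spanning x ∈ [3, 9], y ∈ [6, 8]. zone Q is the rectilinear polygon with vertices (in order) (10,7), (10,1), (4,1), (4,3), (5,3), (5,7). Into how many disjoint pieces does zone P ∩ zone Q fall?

zone P ∩ zone Q is a single connected region.

1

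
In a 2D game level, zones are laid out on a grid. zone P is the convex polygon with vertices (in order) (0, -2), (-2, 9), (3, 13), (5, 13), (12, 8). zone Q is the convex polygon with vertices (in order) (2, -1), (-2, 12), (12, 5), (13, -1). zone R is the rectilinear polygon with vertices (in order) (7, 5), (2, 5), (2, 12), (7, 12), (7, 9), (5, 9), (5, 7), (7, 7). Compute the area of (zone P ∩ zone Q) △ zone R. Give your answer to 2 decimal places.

|zone P ∩ zone Q| = 59.6368.
|(zone P ∩ zone Q) ∩ zone R| = 16.75.
|(zone P ∩ zone Q) △ zone R| = 59.6368 + 31 − 33.5 = 57.14.

57.14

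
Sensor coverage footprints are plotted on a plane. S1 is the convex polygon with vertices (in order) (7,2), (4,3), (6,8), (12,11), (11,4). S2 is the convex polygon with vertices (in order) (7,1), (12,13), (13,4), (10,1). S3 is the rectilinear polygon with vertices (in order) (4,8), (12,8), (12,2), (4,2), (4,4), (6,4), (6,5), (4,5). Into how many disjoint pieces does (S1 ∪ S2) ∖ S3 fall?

(S1 ∪ S2) ∖ S3 splits into 3 disjoint pieces (area 1.4, area 15.0526, area 3.2917).

3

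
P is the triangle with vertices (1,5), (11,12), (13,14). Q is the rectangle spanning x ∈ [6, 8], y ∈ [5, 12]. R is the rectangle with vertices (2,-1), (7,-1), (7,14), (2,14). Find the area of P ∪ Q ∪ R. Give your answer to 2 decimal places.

By inclusion–exclusion:
Individual areas: |P| = 3, |Q| = 14, |R| = 75.
|P∩Q| = 0.6.
|P∩R| = 0.875.
|Q∩R|: x∈[6,7], y∈[5,12] → 1·7 = 7.
|P∩Q∩R| = 0.275.
|P ∪ Q ∪ R| = 92 − 8.475 + 0.275 = 83.80.

83.80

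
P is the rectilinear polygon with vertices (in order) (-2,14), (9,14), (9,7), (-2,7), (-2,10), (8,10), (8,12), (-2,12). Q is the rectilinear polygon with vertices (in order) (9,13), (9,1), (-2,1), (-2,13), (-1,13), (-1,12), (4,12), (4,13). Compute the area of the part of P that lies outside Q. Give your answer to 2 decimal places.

16.00

|P| = 57, |P∩Q| = 41.
|P ∖ Q| = |P| − |P∩Q| = 57 − 41 = 16.00.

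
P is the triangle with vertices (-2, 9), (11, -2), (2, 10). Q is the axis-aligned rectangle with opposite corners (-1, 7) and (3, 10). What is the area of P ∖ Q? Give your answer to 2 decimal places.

|P| = 28.5, |P∩Q| = 9.4216.
|P ∖ Q| = |P| − |P∩Q| = 28.5 − 9.4216 = 19.08.

19.08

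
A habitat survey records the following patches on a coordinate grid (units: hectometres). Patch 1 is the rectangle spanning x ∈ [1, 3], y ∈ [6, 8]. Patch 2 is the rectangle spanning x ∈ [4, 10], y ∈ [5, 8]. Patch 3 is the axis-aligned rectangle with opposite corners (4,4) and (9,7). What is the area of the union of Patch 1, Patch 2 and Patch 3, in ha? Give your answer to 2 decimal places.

27.00

By inclusion–exclusion:
Individual areas: |Patch 1| = 4, |Patch 2| = 18, |Patch 3| = 15.
|Patch 1∩Patch 2| = 0 (no overlap).
|Patch 1∩Patch 3| = 0 (no overlap).
|Patch 2∩Patch 3|: x∈[4,9], y∈[5,7] → 5·2 = 10.
|Patch 1∩Patch 2∩Patch 3| = 0.
|Patch 1 ∪ Patch 2 ∪ Patch 3| = 37 − 10 + 0 = 27.00.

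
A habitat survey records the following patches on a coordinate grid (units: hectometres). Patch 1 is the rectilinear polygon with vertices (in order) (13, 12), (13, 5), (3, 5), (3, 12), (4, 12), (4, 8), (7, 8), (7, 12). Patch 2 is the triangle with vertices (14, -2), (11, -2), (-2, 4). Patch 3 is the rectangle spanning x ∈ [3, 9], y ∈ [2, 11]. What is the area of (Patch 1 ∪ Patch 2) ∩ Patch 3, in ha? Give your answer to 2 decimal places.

27.02

|Patch 1 ∪ Patch 2| = 67.
|(Patch 1 ∪ Patch 2) ∩ Patch 3| = 27.02.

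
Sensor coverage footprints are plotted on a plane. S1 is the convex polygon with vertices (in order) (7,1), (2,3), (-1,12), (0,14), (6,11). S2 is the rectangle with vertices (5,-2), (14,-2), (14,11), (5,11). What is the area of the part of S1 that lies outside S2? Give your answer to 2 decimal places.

|S1| = 61.5, |S1∩S2| = 14.2.
|S1 ∖ S2| = |S1| − |S1∩S2| = 61.5 − 14.2 = 47.30.

47.30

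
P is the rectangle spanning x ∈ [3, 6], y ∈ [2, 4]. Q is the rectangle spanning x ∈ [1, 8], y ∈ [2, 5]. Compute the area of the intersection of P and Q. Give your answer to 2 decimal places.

6.00

|P∩Q|: x∈[3,6], y∈[2,4] → 3·2 = 6.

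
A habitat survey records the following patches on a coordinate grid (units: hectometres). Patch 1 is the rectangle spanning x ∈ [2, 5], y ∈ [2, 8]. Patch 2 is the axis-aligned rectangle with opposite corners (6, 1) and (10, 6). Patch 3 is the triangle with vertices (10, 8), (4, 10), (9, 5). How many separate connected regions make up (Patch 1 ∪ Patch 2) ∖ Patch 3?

(Patch 1 ∪ Patch 2) ∖ Patch 3 splits into 2 disjoint pieces (area 18, area 19.3333).

2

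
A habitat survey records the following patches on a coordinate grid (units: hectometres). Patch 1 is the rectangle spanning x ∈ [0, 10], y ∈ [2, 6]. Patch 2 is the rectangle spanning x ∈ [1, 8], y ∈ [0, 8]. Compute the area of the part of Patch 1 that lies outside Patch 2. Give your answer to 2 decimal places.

12.00

|Patch 1∩Patch 2|: x∈[1,8], y∈[2,6] → 7·4 = 28.
|Patch 1| = 40.
|Patch 1 ∖ Patch 2| = |Patch 1| − |Patch 1∩Patch 2| = 40 − 28 = 12.00.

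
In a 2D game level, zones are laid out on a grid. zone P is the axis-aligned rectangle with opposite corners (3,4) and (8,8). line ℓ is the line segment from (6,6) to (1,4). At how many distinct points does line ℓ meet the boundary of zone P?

1

The segment meets the boundary at (3,4.8).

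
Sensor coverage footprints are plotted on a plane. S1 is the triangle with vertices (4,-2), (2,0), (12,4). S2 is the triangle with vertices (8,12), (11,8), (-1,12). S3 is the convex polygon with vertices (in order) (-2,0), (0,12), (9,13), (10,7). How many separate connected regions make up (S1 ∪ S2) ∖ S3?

(S1 ∪ S2) ∖ S3 splits into 3 disjoint pieces (area 14, area 0.9265, area 0.1579).

3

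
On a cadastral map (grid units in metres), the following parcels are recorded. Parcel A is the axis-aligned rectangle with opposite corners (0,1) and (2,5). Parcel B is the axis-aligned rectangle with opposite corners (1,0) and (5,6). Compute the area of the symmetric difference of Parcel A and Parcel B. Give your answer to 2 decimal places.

|Parcel A∩Parcel B|: x∈[1,2], y∈[1,5] → 1·4 = 4.
|Parcel A △ Parcel B| = |Parcel A| + |Parcel B| − 2·|Parcel A∩Parcel B| = 8 + 24 − 8 = 24.00.

24.00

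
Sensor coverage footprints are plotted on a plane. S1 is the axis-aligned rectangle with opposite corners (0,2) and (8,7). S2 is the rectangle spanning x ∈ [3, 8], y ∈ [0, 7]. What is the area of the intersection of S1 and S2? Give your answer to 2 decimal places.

|S1∩S2|: x∈[3,8], y∈[2,7] → 5·5 = 25.

25.00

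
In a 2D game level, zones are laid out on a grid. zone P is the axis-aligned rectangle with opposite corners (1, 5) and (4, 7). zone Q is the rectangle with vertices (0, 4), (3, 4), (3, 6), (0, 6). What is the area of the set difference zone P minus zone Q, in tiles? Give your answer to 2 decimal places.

4.00

|zone P∩zone Q|: x∈[1,3], y∈[5,6] → 2·1 = 2.
|zone P| = 6.
|zone P ∖ zone Q| = |zone P| − |zone P∩zone Q| = 6 − 2 = 4.00.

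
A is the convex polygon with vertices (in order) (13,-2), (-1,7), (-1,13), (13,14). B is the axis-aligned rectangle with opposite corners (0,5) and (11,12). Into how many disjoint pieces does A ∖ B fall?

1

A ∖ B is a single connected region.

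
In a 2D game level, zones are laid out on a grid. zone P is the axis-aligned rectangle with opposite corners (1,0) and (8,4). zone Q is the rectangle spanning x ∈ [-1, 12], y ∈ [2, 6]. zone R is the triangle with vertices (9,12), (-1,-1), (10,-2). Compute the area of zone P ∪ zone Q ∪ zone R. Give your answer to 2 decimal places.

101.66

By inclusion–exclusion:
Individual areas: |zone P| = 28, |zone Q| = 52, |zone R| = 76.5.
|zone P∩zone Q|: x∈[1,8], y∈[2,4] → 7·2 = 14.
|zone P∩zone R| = 25.7846.
|zone Q∩zone R| = 26.9011.
|zone P∩zone Q∩zone R| = 11.8462.
|zone P ∪ zone Q ∪ zone R| = 156.5 − 66.6857 + 11.8462 = 101.66.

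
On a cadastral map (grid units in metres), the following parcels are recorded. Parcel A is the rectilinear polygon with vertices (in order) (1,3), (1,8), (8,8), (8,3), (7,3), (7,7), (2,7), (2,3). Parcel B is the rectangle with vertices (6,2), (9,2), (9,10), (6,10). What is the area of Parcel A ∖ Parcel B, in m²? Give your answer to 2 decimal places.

9.00

|Parcel A| = 15, |Parcel A∩Parcel B| = 6.
|Parcel A ∖ Parcel B| = |Parcel A| − |Parcel A∩Parcel B| = 15 − 6 = 9.00.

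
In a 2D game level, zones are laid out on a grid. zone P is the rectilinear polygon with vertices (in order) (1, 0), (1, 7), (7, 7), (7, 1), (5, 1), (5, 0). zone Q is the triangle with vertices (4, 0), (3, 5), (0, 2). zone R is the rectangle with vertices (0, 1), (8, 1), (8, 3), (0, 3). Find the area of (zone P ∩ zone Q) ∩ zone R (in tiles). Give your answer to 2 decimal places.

4.95

The region (zone P ∩ zone Q) ∩ zone R is the polygon with vertices (3.8,1), (2,1), (1,1.5), (1,3), (3.4,3).
By the shoelace formula its area is 4.95.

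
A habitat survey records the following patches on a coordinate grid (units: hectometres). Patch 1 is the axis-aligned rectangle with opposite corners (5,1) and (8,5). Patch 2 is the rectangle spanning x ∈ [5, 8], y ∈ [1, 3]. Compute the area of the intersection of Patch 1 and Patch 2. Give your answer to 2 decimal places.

|Patch 1∩Patch 2|: x∈[5,8], y∈[1,3] → 3·2 = 6.

6.00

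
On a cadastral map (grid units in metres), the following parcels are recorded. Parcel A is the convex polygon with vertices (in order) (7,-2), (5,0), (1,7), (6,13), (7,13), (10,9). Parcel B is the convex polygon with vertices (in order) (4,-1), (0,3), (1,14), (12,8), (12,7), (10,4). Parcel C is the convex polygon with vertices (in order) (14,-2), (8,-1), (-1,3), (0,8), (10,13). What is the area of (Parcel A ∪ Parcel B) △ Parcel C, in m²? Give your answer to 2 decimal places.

|Parcel A ∪ Parcel B| = 117.1353.
|(Parcel A ∪ Parcel B) ∩ Parcel C| = 91.2614.
|(Parcel A ∪ Parcel B) △ Parcel C| = 117.1353 + 132.5 − 182.5228 = 67.11.

67.11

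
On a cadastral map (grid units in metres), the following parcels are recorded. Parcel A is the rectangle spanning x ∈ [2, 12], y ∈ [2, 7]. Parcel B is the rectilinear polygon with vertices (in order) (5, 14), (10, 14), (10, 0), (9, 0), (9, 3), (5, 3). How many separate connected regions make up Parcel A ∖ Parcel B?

2

Parcel A ∖ Parcel B splits into 2 disjoint pieces (area 10, area 19).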